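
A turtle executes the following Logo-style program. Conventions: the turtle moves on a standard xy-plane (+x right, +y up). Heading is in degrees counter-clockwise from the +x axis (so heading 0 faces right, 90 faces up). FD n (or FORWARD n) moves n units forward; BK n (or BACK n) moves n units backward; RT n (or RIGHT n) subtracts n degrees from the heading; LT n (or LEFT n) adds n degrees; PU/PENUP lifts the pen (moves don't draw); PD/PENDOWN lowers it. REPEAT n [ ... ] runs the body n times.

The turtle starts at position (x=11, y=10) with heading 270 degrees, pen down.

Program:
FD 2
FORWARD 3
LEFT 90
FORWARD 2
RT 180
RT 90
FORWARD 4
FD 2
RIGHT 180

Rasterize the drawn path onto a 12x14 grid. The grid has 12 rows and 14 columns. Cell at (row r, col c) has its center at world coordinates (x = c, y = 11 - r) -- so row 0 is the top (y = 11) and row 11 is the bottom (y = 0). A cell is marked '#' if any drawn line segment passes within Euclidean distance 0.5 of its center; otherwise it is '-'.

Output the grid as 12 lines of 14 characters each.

Answer: -------------#
-----------#-#
-----------#-#
-----------#-#
-----------#-#
-----------#-#
-----------###
--------------
--------------
--------------
--------------
--------------

Derivation:
Segment 0: (11,10) -> (11,8)
Segment 1: (11,8) -> (11,5)
Segment 2: (11,5) -> (13,5)
Segment 3: (13,5) -> (13,9)
Segment 4: (13,9) -> (13,11)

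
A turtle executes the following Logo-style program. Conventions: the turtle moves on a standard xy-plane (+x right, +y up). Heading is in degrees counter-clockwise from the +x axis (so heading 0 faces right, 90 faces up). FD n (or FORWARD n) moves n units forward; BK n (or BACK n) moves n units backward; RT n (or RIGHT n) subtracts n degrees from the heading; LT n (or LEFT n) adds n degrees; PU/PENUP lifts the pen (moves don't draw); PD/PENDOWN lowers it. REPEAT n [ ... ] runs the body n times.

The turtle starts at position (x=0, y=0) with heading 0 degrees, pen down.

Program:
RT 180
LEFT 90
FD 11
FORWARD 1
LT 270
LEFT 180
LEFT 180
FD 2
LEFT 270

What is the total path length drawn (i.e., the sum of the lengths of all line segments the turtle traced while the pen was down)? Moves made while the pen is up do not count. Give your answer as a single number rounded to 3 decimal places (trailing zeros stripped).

Executing turtle program step by step:
Start: pos=(0,0), heading=0, pen down
RT 180: heading 0 -> 180
LT 90: heading 180 -> 270
FD 11: (0,0) -> (0,-11) [heading=270, draw]
FD 1: (0,-11) -> (0,-12) [heading=270, draw]
LT 270: heading 270 -> 180
LT 180: heading 180 -> 0
LT 180: heading 0 -> 180
FD 2: (0,-12) -> (-2,-12) [heading=180, draw]
LT 270: heading 180 -> 90
Final: pos=(-2,-12), heading=90, 3 segment(s) drawn

Segment lengths:
  seg 1: (0,0) -> (0,-11), length = 11
  seg 2: (0,-11) -> (0,-12), length = 1
  seg 3: (0,-12) -> (-2,-12), length = 2
Total = 14

Answer: 14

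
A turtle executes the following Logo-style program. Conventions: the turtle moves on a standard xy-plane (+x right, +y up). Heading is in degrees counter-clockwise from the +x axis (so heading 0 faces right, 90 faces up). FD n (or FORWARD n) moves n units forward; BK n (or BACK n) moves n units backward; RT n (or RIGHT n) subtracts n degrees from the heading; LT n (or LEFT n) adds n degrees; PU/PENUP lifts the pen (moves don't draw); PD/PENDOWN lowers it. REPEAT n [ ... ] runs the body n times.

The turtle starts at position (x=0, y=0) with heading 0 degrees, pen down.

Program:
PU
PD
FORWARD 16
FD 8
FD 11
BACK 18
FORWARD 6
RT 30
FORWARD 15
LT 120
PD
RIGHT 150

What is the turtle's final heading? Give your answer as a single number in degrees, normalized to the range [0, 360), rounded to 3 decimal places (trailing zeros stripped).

Answer: 300

Derivation:
Executing turtle program step by step:
Start: pos=(0,0), heading=0, pen down
PU: pen up
PD: pen down
FD 16: (0,0) -> (16,0) [heading=0, draw]
FD 8: (16,0) -> (24,0) [heading=0, draw]
FD 11: (24,0) -> (35,0) [heading=0, draw]
BK 18: (35,0) -> (17,0) [heading=0, draw]
FD 6: (17,0) -> (23,0) [heading=0, draw]
RT 30: heading 0 -> 330
FD 15: (23,0) -> (35.99,-7.5) [heading=330, draw]
LT 120: heading 330 -> 90
PD: pen down
RT 150: heading 90 -> 300
Final: pos=(35.99,-7.5), heading=300, 6 segment(s) drawn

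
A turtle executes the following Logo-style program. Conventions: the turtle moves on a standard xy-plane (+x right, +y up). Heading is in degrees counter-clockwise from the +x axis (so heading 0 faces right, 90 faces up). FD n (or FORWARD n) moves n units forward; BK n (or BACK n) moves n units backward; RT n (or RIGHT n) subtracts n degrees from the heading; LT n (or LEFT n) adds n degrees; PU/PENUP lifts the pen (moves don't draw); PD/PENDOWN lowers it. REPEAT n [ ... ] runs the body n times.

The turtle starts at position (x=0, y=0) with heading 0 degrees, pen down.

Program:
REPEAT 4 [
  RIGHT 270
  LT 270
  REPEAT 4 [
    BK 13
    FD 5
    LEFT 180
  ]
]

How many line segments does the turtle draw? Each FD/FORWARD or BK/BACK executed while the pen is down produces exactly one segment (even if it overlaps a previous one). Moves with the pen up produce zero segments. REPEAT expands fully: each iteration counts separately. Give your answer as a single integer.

Answer: 32

Derivation:
Executing turtle program step by step:
Start: pos=(0,0), heading=0, pen down
REPEAT 4 [
  -- iteration 1/4 --
  RT 270: heading 0 -> 90
  LT 270: heading 90 -> 0
  REPEAT 4 [
    -- iteration 1/4 --
    BK 13: (0,0) -> (-13,0) [heading=0, draw]
    FD 5: (-13,0) -> (-8,0) [heading=0, draw]
    LT 180: heading 0 -> 180
    -- iteration 2/4 --
    BK 13: (-8,0) -> (5,0) [heading=180, draw]
    FD 5: (5,0) -> (0,0) [heading=180, draw]
    LT 180: heading 180 -> 0
    -- iteration 3/4 --
    BK 13: (0,0) -> (-13,0) [heading=0, draw]
    FD 5: (-13,0) -> (-8,0) [heading=0, draw]
    LT 180: heading 0 -> 180
    -- iteration 4/4 --
    BK 13: (-8,0) -> (5,0) [heading=180, draw]
    FD 5: (5,0) -> (0,0) [heading=180, draw]
    LT 180: heading 180 -> 0
  ]
  -- iteration 2/4 --
  RT 270: heading 0 -> 90
  LT 270: heading 90 -> 0
  REPEAT 4 [
    -- iteration 1/4 --
    BK 13: (0,0) -> (-13,0) [heading=0, draw]
    FD 5: (-13,0) -> (-8,0) [heading=0, draw]
    LT 180: heading 0 -> 180
    -- iteration 2/4 --
    BK 13: (-8,0) -> (5,0) [heading=180, draw]
    FD 5: (5,0) -> (0,0) [heading=180, draw]
    LT 180: heading 180 -> 0
    -- iteration 3/4 --
    BK 13: (0,0) -> (-13,0) [heading=0, draw]
    FD 5: (-13,0) -> (-8,0) [heading=0, draw]
    LT 180: heading 0 -> 180
    -- iteration 4/4 --
    BK 13: (-8,0) -> (5,0) [heading=180, draw]
    FD 5: (5,0) -> (0,0) [heading=180, draw]
    LT 180: heading 180 -> 0
  ]
  -- iteration 3/4 --
  RT 270: heading 0 -> 90
  LT 270: heading 90 -> 0
  REPEAT 4 [
    -- iteration 1/4 --
    BK 13: (0,0) -> (-13,0) [heading=0, draw]
    FD 5: (-13,0) -> (-8,0) [heading=0, draw]
    LT 180: heading 0 -> 180
    -- iteration 2/4 --
    BK 13: (-8,0) -> (5,0) [heading=180, draw]
    FD 5: (5,0) -> (0,0) [heading=180, draw]
    LT 180: heading 180 -> 0
    -- iteration 3/4 --
    BK 13: (0,0) -> (-13,0) [heading=0, draw]
    FD 5: (-13,0) -> (-8,0) [heading=0, draw]
    LT 180: heading 0 -> 180
    -- iteration 4/4 --
    BK 13: (-8,0) -> (5,0) [heading=180, draw]
    FD 5: (5,0) -> (0,0) [heading=180, draw]
    LT 180: heading 180 -> 0
  ]
  -- iteration 4/4 --
  RT 270: heading 0 -> 90
  LT 270: heading 90 -> 0
  REPEAT 4 [
    -- iteration 1/4 --
    BK 13: (0,0) -> (-13,0) [heading=0, draw]
    FD 5: (-13,0) -> (-8,0) [heading=0, draw]
    LT 180: heading 0 -> 180
    -- iteration 2/4 --
    BK 13: (-8,0) -> (5,0) [heading=180, draw]
    FD 5: (5,0) -> (0,0) [heading=180, draw]
    LT 180: heading 180 -> 0
    -- iteration 3/4 --
    BK 13: (0,0) -> (-13,0) [heading=0, draw]
    FD 5: (-13,0) -> (-8,0) [heading=0, draw]
    LT 180: heading 0 -> 180
    -- iteration 4/4 --
    BK 13: (-8,0) -> (5,0) [heading=180, draw]
    FD 5: (5,0) -> (0,0) [heading=180, draw]
    LT 180: heading 180 -> 0
  ]
]
Final: pos=(0,0), heading=0, 32 segment(s) drawn
Segments drawn: 32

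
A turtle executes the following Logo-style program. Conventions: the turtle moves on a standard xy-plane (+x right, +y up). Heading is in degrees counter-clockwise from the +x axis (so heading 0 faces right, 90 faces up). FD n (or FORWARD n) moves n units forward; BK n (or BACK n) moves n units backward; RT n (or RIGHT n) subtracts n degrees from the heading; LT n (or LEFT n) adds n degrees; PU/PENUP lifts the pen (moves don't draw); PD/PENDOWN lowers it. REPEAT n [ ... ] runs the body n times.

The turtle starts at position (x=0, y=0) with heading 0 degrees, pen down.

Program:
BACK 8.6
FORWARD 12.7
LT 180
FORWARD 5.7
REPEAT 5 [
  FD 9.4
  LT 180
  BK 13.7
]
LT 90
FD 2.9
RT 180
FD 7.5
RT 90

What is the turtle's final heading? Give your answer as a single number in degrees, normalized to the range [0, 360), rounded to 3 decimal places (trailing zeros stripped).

Executing turtle program step by step:
Start: pos=(0,0), heading=0, pen down
BK 8.6: (0,0) -> (-8.6,0) [heading=0, draw]
FD 12.7: (-8.6,0) -> (4.1,0) [heading=0, draw]
LT 180: heading 0 -> 180
FD 5.7: (4.1,0) -> (-1.6,0) [heading=180, draw]
REPEAT 5 [
  -- iteration 1/5 --
  FD 9.4: (-1.6,0) -> (-11,0) [heading=180, draw]
  LT 180: heading 180 -> 0
  BK 13.7: (-11,0) -> (-24.7,0) [heading=0, draw]
  -- iteration 2/5 --
  FD 9.4: (-24.7,0) -> (-15.3,0) [heading=0, draw]
  LT 180: heading 0 -> 180
  BK 13.7: (-15.3,0) -> (-1.6,0) [heading=180, draw]
  -- iteration 3/5 --
  FD 9.4: (-1.6,0) -> (-11,0) [heading=180, draw]
  LT 180: heading 180 -> 0
  BK 13.7: (-11,0) -> (-24.7,0) [heading=0, draw]
  -- iteration 4/5 --
  FD 9.4: (-24.7,0) -> (-15.3,0) [heading=0, draw]
  LT 180: heading 0 -> 180
  BK 13.7: (-15.3,0) -> (-1.6,0) [heading=180, draw]
  -- iteration 5/5 --
  FD 9.4: (-1.6,0) -> (-11,0) [heading=180, draw]
  LT 180: heading 180 -> 0
  BK 13.7: (-11,0) -> (-24.7,0) [heading=0, draw]
]
LT 90: heading 0 -> 90
FD 2.9: (-24.7,0) -> (-24.7,2.9) [heading=90, draw]
RT 180: heading 90 -> 270
FD 7.5: (-24.7,2.9) -> (-24.7,-4.6) [heading=270, draw]
RT 90: heading 270 -> 180
Final: pos=(-24.7,-4.6), heading=180, 15 segment(s) drawn

Answer: 180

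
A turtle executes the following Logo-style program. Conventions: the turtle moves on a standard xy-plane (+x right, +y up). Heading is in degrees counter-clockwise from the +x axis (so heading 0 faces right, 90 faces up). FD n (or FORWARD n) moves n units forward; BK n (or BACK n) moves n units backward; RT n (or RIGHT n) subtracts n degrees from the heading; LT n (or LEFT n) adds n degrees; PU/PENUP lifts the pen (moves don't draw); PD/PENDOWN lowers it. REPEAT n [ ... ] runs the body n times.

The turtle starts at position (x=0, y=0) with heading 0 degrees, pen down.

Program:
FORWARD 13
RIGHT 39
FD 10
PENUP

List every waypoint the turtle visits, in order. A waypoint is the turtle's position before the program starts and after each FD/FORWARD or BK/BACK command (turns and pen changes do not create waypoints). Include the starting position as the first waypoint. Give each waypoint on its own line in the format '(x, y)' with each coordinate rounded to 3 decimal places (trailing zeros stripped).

Executing turtle program step by step:
Start: pos=(0,0), heading=0, pen down
FD 13: (0,0) -> (13,0) [heading=0, draw]
RT 39: heading 0 -> 321
FD 10: (13,0) -> (20.771,-6.293) [heading=321, draw]
PU: pen up
Final: pos=(20.771,-6.293), heading=321, 2 segment(s) drawn
Waypoints (3 total):
(0, 0)
(13, 0)
(20.771, -6.293)

Answer: (0, 0)
(13, 0)
(20.771, -6.293)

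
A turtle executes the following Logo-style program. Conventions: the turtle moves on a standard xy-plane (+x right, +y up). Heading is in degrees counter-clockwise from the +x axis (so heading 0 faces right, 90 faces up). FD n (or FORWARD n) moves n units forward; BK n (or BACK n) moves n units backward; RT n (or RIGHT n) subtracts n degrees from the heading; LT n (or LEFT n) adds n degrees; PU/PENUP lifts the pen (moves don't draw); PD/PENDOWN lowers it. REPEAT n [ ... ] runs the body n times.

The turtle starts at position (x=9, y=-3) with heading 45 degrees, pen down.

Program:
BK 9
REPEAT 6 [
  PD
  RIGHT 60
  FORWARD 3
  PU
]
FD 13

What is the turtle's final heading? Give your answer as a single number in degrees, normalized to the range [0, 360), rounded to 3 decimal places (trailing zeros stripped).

Answer: 45

Derivation:
Executing turtle program step by step:
Start: pos=(9,-3), heading=45, pen down
BK 9: (9,-3) -> (2.636,-9.364) [heading=45, draw]
REPEAT 6 [
  -- iteration 1/6 --
  PD: pen down
  RT 60: heading 45 -> 345
  FD 3: (2.636,-9.364) -> (5.534,-10.14) [heading=345, draw]
  PU: pen up
  -- iteration 2/6 --
  PD: pen down
  RT 60: heading 345 -> 285
  FD 3: (5.534,-10.14) -> (6.31,-13.038) [heading=285, draw]
  PU: pen up
  -- iteration 3/6 --
  PD: pen down
  RT 60: heading 285 -> 225
  FD 3: (6.31,-13.038) -> (4.189,-15.16) [heading=225, draw]
  PU: pen up
  -- iteration 4/6 --
  PD: pen down
  RT 60: heading 225 -> 165
  FD 3: (4.189,-15.16) -> (1.291,-14.383) [heading=165, draw]
  PU: pen up
  -- iteration 5/6 --
  PD: pen down
  RT 60: heading 165 -> 105
  FD 3: (1.291,-14.383) -> (0.515,-11.485) [heading=105, draw]
  PU: pen up
  -- iteration 6/6 --
  PD: pen down
  RT 60: heading 105 -> 45
  FD 3: (0.515,-11.485) -> (2.636,-9.364) [heading=45, draw]
  PU: pen up
]
FD 13: (2.636,-9.364) -> (11.828,-0.172) [heading=45, move]
Final: pos=(11.828,-0.172), heading=45, 7 segment(s) drawn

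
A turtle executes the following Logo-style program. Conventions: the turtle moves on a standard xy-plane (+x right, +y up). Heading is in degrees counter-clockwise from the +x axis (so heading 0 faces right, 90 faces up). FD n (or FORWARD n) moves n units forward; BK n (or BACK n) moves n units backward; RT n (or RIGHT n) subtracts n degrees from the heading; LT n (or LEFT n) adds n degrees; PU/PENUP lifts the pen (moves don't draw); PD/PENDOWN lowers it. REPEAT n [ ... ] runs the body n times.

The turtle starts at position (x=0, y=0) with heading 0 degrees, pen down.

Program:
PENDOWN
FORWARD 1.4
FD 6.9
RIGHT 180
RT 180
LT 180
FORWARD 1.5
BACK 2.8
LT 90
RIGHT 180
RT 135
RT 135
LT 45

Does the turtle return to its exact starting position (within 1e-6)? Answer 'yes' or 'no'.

Executing turtle program step by step:
Start: pos=(0,0), heading=0, pen down
PD: pen down
FD 1.4: (0,0) -> (1.4,0) [heading=0, draw]
FD 6.9: (1.4,0) -> (8.3,0) [heading=0, draw]
RT 180: heading 0 -> 180
RT 180: heading 180 -> 0
LT 180: heading 0 -> 180
FD 1.5: (8.3,0) -> (6.8,0) [heading=180, draw]
BK 2.8: (6.8,0) -> (9.6,0) [heading=180, draw]
LT 90: heading 180 -> 270
RT 180: heading 270 -> 90
RT 135: heading 90 -> 315
RT 135: heading 315 -> 180
LT 45: heading 180 -> 225
Final: pos=(9.6,0), heading=225, 4 segment(s) drawn

Start position: (0, 0)
Final position: (9.6, 0)
Distance = 9.6; >= 1e-6 -> NOT closed

Answer: no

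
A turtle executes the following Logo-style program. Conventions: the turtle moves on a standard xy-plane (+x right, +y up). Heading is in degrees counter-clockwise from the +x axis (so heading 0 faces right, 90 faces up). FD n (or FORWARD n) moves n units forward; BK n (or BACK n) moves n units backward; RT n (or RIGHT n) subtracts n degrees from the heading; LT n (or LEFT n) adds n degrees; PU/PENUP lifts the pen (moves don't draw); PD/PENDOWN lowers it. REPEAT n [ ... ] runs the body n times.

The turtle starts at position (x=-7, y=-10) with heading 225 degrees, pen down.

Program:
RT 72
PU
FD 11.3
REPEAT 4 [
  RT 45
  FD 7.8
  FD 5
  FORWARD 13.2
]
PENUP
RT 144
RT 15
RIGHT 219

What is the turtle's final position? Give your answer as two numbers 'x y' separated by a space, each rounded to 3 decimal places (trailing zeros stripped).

Answer: 34.595 39.254

Derivation:
Executing turtle program step by step:
Start: pos=(-7,-10), heading=225, pen down
RT 72: heading 225 -> 153
PU: pen up
FD 11.3: (-7,-10) -> (-17.068,-4.87) [heading=153, move]
REPEAT 4 [
  -- iteration 1/4 --
  RT 45: heading 153 -> 108
  FD 7.8: (-17.068,-4.87) -> (-19.479,2.548) [heading=108, move]
  FD 5: (-19.479,2.548) -> (-21.024,7.304) [heading=108, move]
  FD 13.2: (-21.024,7.304) -> (-25.103,19.858) [heading=108, move]
  -- iteration 2/4 --
  RT 45: heading 108 -> 63
  FD 7.8: (-25.103,19.858) -> (-21.562,26.807) [heading=63, move]
  FD 5: (-21.562,26.807) -> (-19.292,31.262) [heading=63, move]
  FD 13.2: (-19.292,31.262) -> (-13.299,43.024) [heading=63, move]
  -- iteration 3/4 --
  RT 45: heading 63 -> 18
  FD 7.8: (-13.299,43.024) -> (-5.881,45.434) [heading=18, move]
  FD 5: (-5.881,45.434) -> (-1.126,46.979) [heading=18, move]
  FD 13.2: (-1.126,46.979) -> (11.428,51.058) [heading=18, move]
  -- iteration 4/4 --
  RT 45: heading 18 -> 333
  FD 7.8: (11.428,51.058) -> (18.378,47.517) [heading=333, move]
  FD 5: (18.378,47.517) -> (22.833,45.247) [heading=333, move]
  FD 13.2: (22.833,45.247) -> (34.595,39.254) [heading=333, move]
]
PU: pen up
RT 144: heading 333 -> 189
RT 15: heading 189 -> 174
RT 219: heading 174 -> 315
Final: pos=(34.595,39.254), heading=315, 0 segment(s) drawn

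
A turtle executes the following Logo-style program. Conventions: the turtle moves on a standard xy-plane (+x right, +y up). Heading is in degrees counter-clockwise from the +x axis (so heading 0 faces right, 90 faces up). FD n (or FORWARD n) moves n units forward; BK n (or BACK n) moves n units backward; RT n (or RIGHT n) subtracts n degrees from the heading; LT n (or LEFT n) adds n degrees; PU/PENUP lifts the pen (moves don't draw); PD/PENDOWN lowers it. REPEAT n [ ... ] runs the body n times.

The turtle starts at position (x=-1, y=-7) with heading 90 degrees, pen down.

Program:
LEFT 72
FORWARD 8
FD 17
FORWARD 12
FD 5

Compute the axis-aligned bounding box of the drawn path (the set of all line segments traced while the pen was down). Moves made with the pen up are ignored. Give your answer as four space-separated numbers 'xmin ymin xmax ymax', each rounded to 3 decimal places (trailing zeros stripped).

Answer: -40.944 -7 -1 5.979

Derivation:
Executing turtle program step by step:
Start: pos=(-1,-7), heading=90, pen down
LT 72: heading 90 -> 162
FD 8: (-1,-7) -> (-8.608,-4.528) [heading=162, draw]
FD 17: (-8.608,-4.528) -> (-24.776,0.725) [heading=162, draw]
FD 12: (-24.776,0.725) -> (-36.189,4.434) [heading=162, draw]
FD 5: (-36.189,4.434) -> (-40.944,5.979) [heading=162, draw]
Final: pos=(-40.944,5.979), heading=162, 4 segment(s) drawn

Segment endpoints: x in {-40.944, -36.189, -24.776, -8.608, -1}, y in {-7, -4.528, 0.725, 4.434, 5.979}
xmin=-40.944, ymin=-7, xmax=-1, ymax=5.979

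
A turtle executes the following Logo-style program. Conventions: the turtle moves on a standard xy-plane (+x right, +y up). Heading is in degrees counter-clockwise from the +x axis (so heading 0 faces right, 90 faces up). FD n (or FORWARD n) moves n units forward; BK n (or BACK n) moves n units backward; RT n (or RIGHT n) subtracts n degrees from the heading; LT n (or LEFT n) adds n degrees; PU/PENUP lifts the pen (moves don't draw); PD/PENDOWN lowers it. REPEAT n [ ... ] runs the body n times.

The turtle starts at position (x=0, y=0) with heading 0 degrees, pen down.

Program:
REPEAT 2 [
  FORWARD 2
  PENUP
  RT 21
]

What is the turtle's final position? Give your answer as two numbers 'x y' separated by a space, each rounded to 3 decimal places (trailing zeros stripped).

Answer: 3.867 -0.717

Derivation:
Executing turtle program step by step:
Start: pos=(0,0), heading=0, pen down
REPEAT 2 [
  -- iteration 1/2 --
  FD 2: (0,0) -> (2,0) [heading=0, draw]
  PU: pen up
  RT 21: heading 0 -> 339
  -- iteration 2/2 --
  FD 2: (2,0) -> (3.867,-0.717) [heading=339, move]
  PU: pen up
  RT 21: heading 339 -> 318
]
Final: pos=(3.867,-0.717), heading=318, 1 segment(s) drawn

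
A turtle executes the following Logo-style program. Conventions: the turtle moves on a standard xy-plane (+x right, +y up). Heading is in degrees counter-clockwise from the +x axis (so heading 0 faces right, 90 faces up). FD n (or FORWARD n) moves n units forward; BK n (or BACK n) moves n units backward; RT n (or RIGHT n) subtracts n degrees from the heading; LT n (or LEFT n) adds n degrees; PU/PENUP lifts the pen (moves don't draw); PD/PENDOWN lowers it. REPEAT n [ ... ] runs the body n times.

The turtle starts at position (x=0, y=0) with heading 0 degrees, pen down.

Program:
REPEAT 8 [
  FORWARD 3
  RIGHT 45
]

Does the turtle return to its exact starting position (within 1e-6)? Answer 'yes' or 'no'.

Executing turtle program step by step:
Start: pos=(0,0), heading=0, pen down
REPEAT 8 [
  -- iteration 1/8 --
  FD 3: (0,0) -> (3,0) [heading=0, draw]
  RT 45: heading 0 -> 315
  -- iteration 2/8 --
  FD 3: (3,0) -> (5.121,-2.121) [heading=315, draw]
  RT 45: heading 315 -> 270
  -- iteration 3/8 --
  FD 3: (5.121,-2.121) -> (5.121,-5.121) [heading=270, draw]
  RT 45: heading 270 -> 225
  -- iteration 4/8 --
  FD 3: (5.121,-5.121) -> (3,-7.243) [heading=225, draw]
  RT 45: heading 225 -> 180
  -- iteration 5/8 --
  FD 3: (3,-7.243) -> (0,-7.243) [heading=180, draw]
  RT 45: heading 180 -> 135
  -- iteration 6/8 --
  FD 3: (0,-7.243) -> (-2.121,-5.121) [heading=135, draw]
  RT 45: heading 135 -> 90
  -- iteration 7/8 --
  FD 3: (-2.121,-5.121) -> (-2.121,-2.121) [heading=90, draw]
  RT 45: heading 90 -> 45
  -- iteration 8/8 --
  FD 3: (-2.121,-2.121) -> (0,0) [heading=45, draw]
  RT 45: heading 45 -> 0
]
Final: pos=(0,0), heading=0, 8 segment(s) drawn

Start position: (0, 0)
Final position: (0, 0)
Distance = 0; < 1e-6 -> CLOSED

Answer: yes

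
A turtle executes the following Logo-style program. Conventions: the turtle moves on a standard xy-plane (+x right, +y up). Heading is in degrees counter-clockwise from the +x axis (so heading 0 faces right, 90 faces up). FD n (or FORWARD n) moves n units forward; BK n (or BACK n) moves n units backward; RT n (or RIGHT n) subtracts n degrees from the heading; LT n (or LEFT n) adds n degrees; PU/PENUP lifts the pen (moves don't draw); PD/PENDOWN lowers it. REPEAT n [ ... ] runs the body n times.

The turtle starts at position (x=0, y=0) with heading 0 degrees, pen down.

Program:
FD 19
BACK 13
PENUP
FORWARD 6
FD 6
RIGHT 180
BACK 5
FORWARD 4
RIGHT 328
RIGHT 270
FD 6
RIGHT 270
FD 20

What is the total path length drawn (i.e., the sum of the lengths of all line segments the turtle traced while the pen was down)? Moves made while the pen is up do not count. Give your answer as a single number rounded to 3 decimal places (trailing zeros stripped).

Executing turtle program step by step:
Start: pos=(0,0), heading=0, pen down
FD 19: (0,0) -> (19,0) [heading=0, draw]
BK 13: (19,0) -> (6,0) [heading=0, draw]
PU: pen up
FD 6: (6,0) -> (12,0) [heading=0, move]
FD 6: (12,0) -> (18,0) [heading=0, move]
RT 180: heading 0 -> 180
BK 5: (18,0) -> (23,0) [heading=180, move]
FD 4: (23,0) -> (19,0) [heading=180, move]
RT 328: heading 180 -> 212
RT 270: heading 212 -> 302
FD 6: (19,0) -> (22.18,-5.088) [heading=302, move]
RT 270: heading 302 -> 32
FD 20: (22.18,-5.088) -> (39.14,5.51) [heading=32, move]
Final: pos=(39.14,5.51), heading=32, 2 segment(s) drawn

Segment lengths:
  seg 1: (0,0) -> (19,0), length = 19
  seg 2: (19,0) -> (6,0), length = 13
Total = 32

Answer: 32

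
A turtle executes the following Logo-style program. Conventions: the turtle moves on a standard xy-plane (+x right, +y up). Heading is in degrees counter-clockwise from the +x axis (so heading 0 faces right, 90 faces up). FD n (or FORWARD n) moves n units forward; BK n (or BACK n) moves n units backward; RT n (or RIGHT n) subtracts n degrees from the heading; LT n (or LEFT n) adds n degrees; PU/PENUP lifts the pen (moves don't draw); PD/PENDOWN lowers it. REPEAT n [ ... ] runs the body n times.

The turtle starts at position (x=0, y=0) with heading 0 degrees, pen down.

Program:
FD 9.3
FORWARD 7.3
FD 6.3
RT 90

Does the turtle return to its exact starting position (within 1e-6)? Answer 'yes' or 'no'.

Answer: no

Derivation:
Executing turtle program step by step:
Start: pos=(0,0), heading=0, pen down
FD 9.3: (0,0) -> (9.3,0) [heading=0, draw]
FD 7.3: (9.3,0) -> (16.6,0) [heading=0, draw]
FD 6.3: (16.6,0) -> (22.9,0) [heading=0, draw]
RT 90: heading 0 -> 270
Final: pos=(22.9,0), heading=270, 3 segment(s) drawn

Start position: (0, 0)
Final position: (22.9, 0)
Distance = 22.9; >= 1e-6 -> NOT closed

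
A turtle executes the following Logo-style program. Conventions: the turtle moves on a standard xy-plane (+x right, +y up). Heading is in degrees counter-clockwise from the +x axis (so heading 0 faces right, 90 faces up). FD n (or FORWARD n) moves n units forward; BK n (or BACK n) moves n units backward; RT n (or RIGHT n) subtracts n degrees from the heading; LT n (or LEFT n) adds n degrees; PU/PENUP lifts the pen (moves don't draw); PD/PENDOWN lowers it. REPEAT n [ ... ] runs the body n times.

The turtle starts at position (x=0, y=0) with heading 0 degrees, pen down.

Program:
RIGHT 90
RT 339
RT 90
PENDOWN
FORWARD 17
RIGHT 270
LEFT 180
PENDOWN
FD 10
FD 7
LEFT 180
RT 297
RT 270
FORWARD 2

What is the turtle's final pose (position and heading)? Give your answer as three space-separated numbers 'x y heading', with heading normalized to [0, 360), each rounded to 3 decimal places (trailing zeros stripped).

Executing turtle program step by step:
Start: pos=(0,0), heading=0, pen down
RT 90: heading 0 -> 270
RT 339: heading 270 -> 291
RT 90: heading 291 -> 201
PD: pen down
FD 17: (0,0) -> (-15.871,-6.092) [heading=201, draw]
RT 270: heading 201 -> 291
LT 180: heading 291 -> 111
PD: pen down
FD 10: (-15.871,-6.092) -> (-19.455,3.244) [heading=111, draw]
FD 7: (-19.455,3.244) -> (-21.963,9.779) [heading=111, draw]
LT 180: heading 111 -> 291
RT 297: heading 291 -> 354
RT 270: heading 354 -> 84
FD 2: (-21.963,9.779) -> (-21.754,11.768) [heading=84, draw]
Final: pos=(-21.754,11.768), heading=84, 4 segment(s) drawn

Answer: -21.754 11.768 84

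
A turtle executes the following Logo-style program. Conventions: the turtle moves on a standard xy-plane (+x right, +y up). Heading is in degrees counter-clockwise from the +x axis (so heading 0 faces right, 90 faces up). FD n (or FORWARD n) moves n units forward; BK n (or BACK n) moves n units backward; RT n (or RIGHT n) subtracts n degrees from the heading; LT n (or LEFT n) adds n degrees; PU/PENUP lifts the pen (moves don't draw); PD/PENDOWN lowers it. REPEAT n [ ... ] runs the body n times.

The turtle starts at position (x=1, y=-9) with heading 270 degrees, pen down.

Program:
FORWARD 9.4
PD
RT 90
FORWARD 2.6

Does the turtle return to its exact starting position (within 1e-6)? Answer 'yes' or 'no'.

Executing turtle program step by step:
Start: pos=(1,-9), heading=270, pen down
FD 9.4: (1,-9) -> (1,-18.4) [heading=270, draw]
PD: pen down
RT 90: heading 270 -> 180
FD 2.6: (1,-18.4) -> (-1.6,-18.4) [heading=180, draw]
Final: pos=(-1.6,-18.4), heading=180, 2 segment(s) drawn

Start position: (1, -9)
Final position: (-1.6, -18.4)
Distance = 9.753; >= 1e-6 -> NOT closed

Answer: no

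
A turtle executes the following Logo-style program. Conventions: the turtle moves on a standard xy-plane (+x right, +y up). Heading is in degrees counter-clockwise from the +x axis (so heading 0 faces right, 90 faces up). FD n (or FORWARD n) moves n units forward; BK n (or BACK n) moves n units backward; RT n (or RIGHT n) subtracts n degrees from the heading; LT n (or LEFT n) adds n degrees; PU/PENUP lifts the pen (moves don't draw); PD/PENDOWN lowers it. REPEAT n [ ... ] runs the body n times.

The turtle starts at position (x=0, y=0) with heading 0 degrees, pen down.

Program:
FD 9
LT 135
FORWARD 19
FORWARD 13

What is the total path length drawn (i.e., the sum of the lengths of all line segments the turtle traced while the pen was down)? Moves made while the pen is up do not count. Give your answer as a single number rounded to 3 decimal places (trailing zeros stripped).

Answer: 41

Derivation:
Executing turtle program step by step:
Start: pos=(0,0), heading=0, pen down
FD 9: (0,0) -> (9,0) [heading=0, draw]
LT 135: heading 0 -> 135
FD 19: (9,0) -> (-4.435,13.435) [heading=135, draw]
FD 13: (-4.435,13.435) -> (-13.627,22.627) [heading=135, draw]
Final: pos=(-13.627,22.627), heading=135, 3 segment(s) drawn

Segment lengths:
  seg 1: (0,0) -> (9,0), length = 9
  seg 2: (9,0) -> (-4.435,13.435), length = 19
  seg 3: (-4.435,13.435) -> (-13.627,22.627), length = 13
Total = 41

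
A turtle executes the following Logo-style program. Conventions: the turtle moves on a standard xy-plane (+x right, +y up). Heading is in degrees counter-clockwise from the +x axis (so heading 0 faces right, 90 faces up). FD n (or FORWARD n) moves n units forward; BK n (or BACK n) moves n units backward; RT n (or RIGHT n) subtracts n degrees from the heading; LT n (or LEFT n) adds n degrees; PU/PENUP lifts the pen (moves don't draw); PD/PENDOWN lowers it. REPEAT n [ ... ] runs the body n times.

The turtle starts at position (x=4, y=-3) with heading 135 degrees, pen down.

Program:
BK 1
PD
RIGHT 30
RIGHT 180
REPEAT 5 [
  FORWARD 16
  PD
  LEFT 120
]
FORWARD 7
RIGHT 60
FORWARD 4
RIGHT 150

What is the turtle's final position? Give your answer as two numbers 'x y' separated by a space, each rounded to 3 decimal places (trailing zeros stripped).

Executing turtle program step by step:
Start: pos=(4,-3), heading=135, pen down
BK 1: (4,-3) -> (4.707,-3.707) [heading=135, draw]
PD: pen down
RT 30: heading 135 -> 105
RT 180: heading 105 -> 285
REPEAT 5 [
  -- iteration 1/5 --
  FD 16: (4.707,-3.707) -> (8.848,-19.162) [heading=285, draw]
  PD: pen down
  LT 120: heading 285 -> 45
  -- iteration 2/5 --
  FD 16: (8.848,-19.162) -> (20.162,-7.848) [heading=45, draw]
  PD: pen down
  LT 120: heading 45 -> 165
  -- iteration 3/5 --
  FD 16: (20.162,-7.848) -> (4.707,-3.707) [heading=165, draw]
  PD: pen down
  LT 120: heading 165 -> 285
  -- iteration 4/5 --
  FD 16: (4.707,-3.707) -> (8.848,-19.162) [heading=285, draw]
  PD: pen down
  LT 120: heading 285 -> 45
  -- iteration 5/5 --
  FD 16: (8.848,-19.162) -> (20.162,-7.848) [heading=45, draw]
  PD: pen down
  LT 120: heading 45 -> 165
]
FD 7: (20.162,-7.848) -> (13.4,-6.036) [heading=165, draw]
RT 60: heading 165 -> 105
FD 4: (13.4,-6.036) -> (12.365,-2.173) [heading=105, draw]
RT 150: heading 105 -> 315
Final: pos=(12.365,-2.173), heading=315, 8 segment(s) drawn

Answer: 12.365 -2.173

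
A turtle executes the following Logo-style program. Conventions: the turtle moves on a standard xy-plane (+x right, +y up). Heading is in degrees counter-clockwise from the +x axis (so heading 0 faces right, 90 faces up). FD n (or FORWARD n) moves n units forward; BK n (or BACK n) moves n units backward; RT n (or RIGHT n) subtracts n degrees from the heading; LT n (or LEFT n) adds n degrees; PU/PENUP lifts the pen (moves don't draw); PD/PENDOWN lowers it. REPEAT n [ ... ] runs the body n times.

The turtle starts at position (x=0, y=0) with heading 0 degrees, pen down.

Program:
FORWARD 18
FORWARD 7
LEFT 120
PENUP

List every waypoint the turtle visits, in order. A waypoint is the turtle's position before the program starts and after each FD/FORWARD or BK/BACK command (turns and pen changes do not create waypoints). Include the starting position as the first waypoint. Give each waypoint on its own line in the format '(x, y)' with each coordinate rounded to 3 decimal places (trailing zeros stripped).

Answer: (0, 0)
(18, 0)
(25, 0)

Derivation:
Executing turtle program step by step:
Start: pos=(0,0), heading=0, pen down
FD 18: (0,0) -> (18,0) [heading=0, draw]
FD 7: (18,0) -> (25,0) [heading=0, draw]
LT 120: heading 0 -> 120
PU: pen up
Final: pos=(25,0), heading=120, 2 segment(s) drawn
Waypoints (3 total):
(0, 0)
(18, 0)
(25, 0)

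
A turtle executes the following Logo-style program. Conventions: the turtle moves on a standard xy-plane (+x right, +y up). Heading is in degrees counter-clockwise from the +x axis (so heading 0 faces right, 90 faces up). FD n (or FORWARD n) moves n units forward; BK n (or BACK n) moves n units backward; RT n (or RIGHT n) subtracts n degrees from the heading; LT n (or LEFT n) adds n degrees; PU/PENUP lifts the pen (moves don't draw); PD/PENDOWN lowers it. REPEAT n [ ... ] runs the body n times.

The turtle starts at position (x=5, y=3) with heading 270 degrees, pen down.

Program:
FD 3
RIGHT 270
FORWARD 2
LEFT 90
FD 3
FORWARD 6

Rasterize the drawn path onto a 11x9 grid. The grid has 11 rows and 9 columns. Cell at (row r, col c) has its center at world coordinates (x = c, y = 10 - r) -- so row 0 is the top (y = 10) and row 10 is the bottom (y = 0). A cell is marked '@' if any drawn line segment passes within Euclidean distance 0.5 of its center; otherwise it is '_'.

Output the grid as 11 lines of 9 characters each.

Answer: _________
_______@_
_______@_
_______@_
_______@_
_______@_
_______@_
_____@_@_
_____@_@_
_____@_@_
_____@@@_

Derivation:
Segment 0: (5,3) -> (5,0)
Segment 1: (5,0) -> (7,0)
Segment 2: (7,0) -> (7,3)
Segment 3: (7,3) -> (7,9)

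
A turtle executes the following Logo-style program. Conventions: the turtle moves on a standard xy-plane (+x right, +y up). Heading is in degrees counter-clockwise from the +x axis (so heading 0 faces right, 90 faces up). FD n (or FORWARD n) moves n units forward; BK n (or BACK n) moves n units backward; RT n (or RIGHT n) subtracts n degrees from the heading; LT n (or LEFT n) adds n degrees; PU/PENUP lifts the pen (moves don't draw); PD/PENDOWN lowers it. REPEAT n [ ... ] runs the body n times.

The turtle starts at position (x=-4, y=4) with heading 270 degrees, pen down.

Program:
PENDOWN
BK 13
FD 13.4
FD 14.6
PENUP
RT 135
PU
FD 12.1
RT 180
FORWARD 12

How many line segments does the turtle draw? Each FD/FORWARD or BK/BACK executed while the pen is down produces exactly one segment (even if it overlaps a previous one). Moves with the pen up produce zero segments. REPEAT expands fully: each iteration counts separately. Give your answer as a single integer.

Executing turtle program step by step:
Start: pos=(-4,4), heading=270, pen down
PD: pen down
BK 13: (-4,4) -> (-4,17) [heading=270, draw]
FD 13.4: (-4,17) -> (-4,3.6) [heading=270, draw]
FD 14.6: (-4,3.6) -> (-4,-11) [heading=270, draw]
PU: pen up
RT 135: heading 270 -> 135
PU: pen up
FD 12.1: (-4,-11) -> (-12.556,-2.444) [heading=135, move]
RT 180: heading 135 -> 315
FD 12: (-12.556,-2.444) -> (-4.071,-10.929) [heading=315, move]
Final: pos=(-4.071,-10.929), heading=315, 3 segment(s) drawn
Segments drawn: 3

Answer: 3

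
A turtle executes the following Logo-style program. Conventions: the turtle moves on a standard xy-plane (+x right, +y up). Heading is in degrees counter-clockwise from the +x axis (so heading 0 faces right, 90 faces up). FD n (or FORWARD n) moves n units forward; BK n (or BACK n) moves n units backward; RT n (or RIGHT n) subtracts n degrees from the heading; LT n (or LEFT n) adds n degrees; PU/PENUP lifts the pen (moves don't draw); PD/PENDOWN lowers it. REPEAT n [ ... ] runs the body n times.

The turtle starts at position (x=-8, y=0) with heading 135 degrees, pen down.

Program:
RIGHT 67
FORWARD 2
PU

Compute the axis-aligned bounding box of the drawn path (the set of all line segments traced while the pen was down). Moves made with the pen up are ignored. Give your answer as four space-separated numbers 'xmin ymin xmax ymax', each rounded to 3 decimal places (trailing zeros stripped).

Answer: -8 0 -7.251 1.854

Derivation:
Executing turtle program step by step:
Start: pos=(-8,0), heading=135, pen down
RT 67: heading 135 -> 68
FD 2: (-8,0) -> (-7.251,1.854) [heading=68, draw]
PU: pen up
Final: pos=(-7.251,1.854), heading=68, 1 segment(s) drawn

Segment endpoints: x in {-8, -7.251}, y in {0, 1.854}
xmin=-8, ymin=0, xmax=-7.251, ymax=1.854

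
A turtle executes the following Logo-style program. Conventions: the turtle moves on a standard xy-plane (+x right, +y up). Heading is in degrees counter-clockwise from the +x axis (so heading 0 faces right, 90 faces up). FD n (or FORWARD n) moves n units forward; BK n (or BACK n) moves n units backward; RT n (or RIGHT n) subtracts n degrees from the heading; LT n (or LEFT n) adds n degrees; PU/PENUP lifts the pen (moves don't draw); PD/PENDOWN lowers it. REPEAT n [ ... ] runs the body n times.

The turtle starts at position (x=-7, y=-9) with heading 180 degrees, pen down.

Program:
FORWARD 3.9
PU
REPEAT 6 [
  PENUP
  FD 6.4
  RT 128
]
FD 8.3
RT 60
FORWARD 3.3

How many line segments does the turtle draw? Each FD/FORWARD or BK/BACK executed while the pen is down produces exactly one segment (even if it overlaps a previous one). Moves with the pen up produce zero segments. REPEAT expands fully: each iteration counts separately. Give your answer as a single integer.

Executing turtle program step by step:
Start: pos=(-7,-9), heading=180, pen down
FD 3.9: (-7,-9) -> (-10.9,-9) [heading=180, draw]
PU: pen up
REPEAT 6 [
  -- iteration 1/6 --
  PU: pen up
  FD 6.4: (-10.9,-9) -> (-17.3,-9) [heading=180, move]
  RT 128: heading 180 -> 52
  -- iteration 2/6 --
  PU: pen up
  FD 6.4: (-17.3,-9) -> (-13.36,-3.957) [heading=52, move]
  RT 128: heading 52 -> 284
  -- iteration 3/6 --
  PU: pen up
  FD 6.4: (-13.36,-3.957) -> (-11.811,-10.167) [heading=284, move]
  RT 128: heading 284 -> 156
  -- iteration 4/6 --
  PU: pen up
  FD 6.4: (-11.811,-10.167) -> (-17.658,-7.564) [heading=156, move]
  RT 128: heading 156 -> 28
  -- iteration 5/6 --
  PU: pen up
  FD 6.4: (-17.658,-7.564) -> (-12.007,-4.559) [heading=28, move]
  RT 128: heading 28 -> 260
  -- iteration 6/6 --
  PU: pen up
  FD 6.4: (-12.007,-4.559) -> (-13.119,-10.862) [heading=260, move]
  RT 128: heading 260 -> 132
]
FD 8.3: (-13.119,-10.862) -> (-18.672,-4.694) [heading=132, move]
RT 60: heading 132 -> 72
FD 3.3: (-18.672,-4.694) -> (-17.653,-1.555) [heading=72, move]
Final: pos=(-17.653,-1.555), heading=72, 1 segment(s) drawn
Segments drawn: 1

Answer: 1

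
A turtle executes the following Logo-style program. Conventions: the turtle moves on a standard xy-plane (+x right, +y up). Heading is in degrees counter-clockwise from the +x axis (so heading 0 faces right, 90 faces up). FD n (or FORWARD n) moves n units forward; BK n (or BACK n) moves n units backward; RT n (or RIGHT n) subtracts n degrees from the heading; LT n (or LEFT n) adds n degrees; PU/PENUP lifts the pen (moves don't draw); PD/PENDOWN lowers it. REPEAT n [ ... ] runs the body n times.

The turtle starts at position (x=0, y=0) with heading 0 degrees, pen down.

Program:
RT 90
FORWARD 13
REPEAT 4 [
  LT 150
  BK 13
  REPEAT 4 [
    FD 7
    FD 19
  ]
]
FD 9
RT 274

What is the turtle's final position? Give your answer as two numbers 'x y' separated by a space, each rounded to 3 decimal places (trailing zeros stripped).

Executing turtle program step by step:
Start: pos=(0,0), heading=0, pen down
RT 90: heading 0 -> 270
FD 13: (0,0) -> (0,-13) [heading=270, draw]
REPEAT 4 [
  -- iteration 1/4 --
  LT 150: heading 270 -> 60
  BK 13: (0,-13) -> (-6.5,-24.258) [heading=60, draw]
  REPEAT 4 [
    -- iteration 1/4 --
    FD 7: (-6.5,-24.258) -> (-3,-18.196) [heading=60, draw]
    FD 19: (-3,-18.196) -> (6.5,-1.742) [heading=60, draw]
    -- iteration 2/4 --
    FD 7: (6.5,-1.742) -> (10,4.321) [heading=60, draw]
    FD 19: (10,4.321) -> (19.5,20.775) [heading=60, draw]
    -- iteration 3/4 --
    FD 7: (19.5,20.775) -> (23,26.837) [heading=60, draw]
    FD 19: (23,26.837) -> (32.5,43.292) [heading=60, draw]
    -- iteration 4/4 --
    FD 7: (32.5,43.292) -> (36,49.354) [heading=60, draw]
    FD 19: (36,49.354) -> (45.5,65.808) [heading=60, draw]
  ]
  -- iteration 2/4 --
  LT 150: heading 60 -> 210
  BK 13: (45.5,65.808) -> (56.758,72.308) [heading=210, draw]
  REPEAT 4 [
    -- iteration 1/4 --
    FD 7: (56.758,72.308) -> (50.696,68.808) [heading=210, draw]
    FD 19: (50.696,68.808) -> (34.242,59.308) [heading=210, draw]
    -- iteration 2/4 --
    FD 7: (34.242,59.308) -> (28.179,55.808) [heading=210, draw]
    FD 19: (28.179,55.808) -> (11.725,46.308) [heading=210, draw]
    -- iteration 3/4 --
    FD 7: (11.725,46.308) -> (5.663,42.808) [heading=210, draw]
    FD 19: (5.663,42.808) -> (-10.792,33.308) [heading=210, draw]
    -- iteration 4/4 --
    FD 7: (-10.792,33.308) -> (-16.854,29.808) [heading=210, draw]
    FD 19: (-16.854,29.808) -> (-33.308,20.308) [heading=210, draw]
  ]
  -- iteration 3/4 --
  LT 150: heading 210 -> 0
  BK 13: (-33.308,20.308) -> (-46.308,20.308) [heading=0, draw]
  REPEAT 4 [
    -- iteration 1/4 --
    FD 7: (-46.308,20.308) -> (-39.308,20.308) [heading=0, draw]
    FD 19: (-39.308,20.308) -> (-20.308,20.308) [heading=0, draw]
    -- iteration 2/4 --
    FD 7: (-20.308,20.308) -> (-13.308,20.308) [heading=0, draw]
    FD 19: (-13.308,20.308) -> (5.692,20.308) [heading=0, draw]
    -- iteration 3/4 --
    FD 7: (5.692,20.308) -> (12.692,20.308) [heading=0, draw]
    FD 19: (12.692,20.308) -> (31.692,20.308) [heading=0, draw]
    -- iteration 4/4 --
    FD 7: (31.692,20.308) -> (38.692,20.308) [heading=0, draw]
    FD 19: (38.692,20.308) -> (57.692,20.308) [heading=0, draw]
  ]
  -- iteration 4/4 --
  LT 150: heading 0 -> 150
  BK 13: (57.692,20.308) -> (68.95,13.808) [heading=150, draw]
  REPEAT 4 [
    -- iteration 1/4 --
    FD 7: (68.95,13.808) -> (62.888,17.308) [heading=150, draw]
    FD 19: (62.888,17.308) -> (46.433,26.808) [heading=150, draw]
    -- iteration 2/4 --
    FD 7: (46.433,26.808) -> (40.371,30.308) [heading=150, draw]
    FD 19: (40.371,30.308) -> (23.917,39.808) [heading=150, draw]
    -- iteration 3/4 --
    FD 7: (23.917,39.808) -> (17.855,43.308) [heading=150, draw]
    FD 19: (17.855,43.308) -> (1.4,52.808) [heading=150, draw]
    -- iteration 4/4 --
    FD 7: (1.4,52.808) -> (-4.662,56.308) [heading=150, draw]
    FD 19: (-4.662,56.308) -> (-21.117,65.808) [heading=150, draw]
  ]
]
FD 9: (-21.117,65.808) -> (-28.911,70.308) [heading=150, draw]
RT 274: heading 150 -> 236
Final: pos=(-28.911,70.308), heading=236, 38 segment(s) drawn

Answer: -28.911 70.308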